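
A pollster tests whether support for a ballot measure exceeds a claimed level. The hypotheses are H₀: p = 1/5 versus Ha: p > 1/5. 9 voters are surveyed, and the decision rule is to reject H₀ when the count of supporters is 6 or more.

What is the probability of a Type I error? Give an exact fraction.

The Type I error probability is α = P(K ≥ 6) computed under H₀, where K ~ Binomial(9, 1/5).
Adding the binomial terms for j = 6 through 9 with p = 1/5 yields 5989/1953125.

5989/1953125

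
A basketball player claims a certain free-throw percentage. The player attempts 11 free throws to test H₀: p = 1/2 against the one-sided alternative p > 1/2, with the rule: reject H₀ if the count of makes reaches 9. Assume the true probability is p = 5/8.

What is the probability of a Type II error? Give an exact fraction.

7252043967/8589934592

A Type II error is failing to reject when Ha holds: with p = 5/8, β = P(K ≤ 8).
Summing C(11,j)·(5/8)^j·(3/8)^{11-j} for j = 0..8 gives 7252043967/8589934592.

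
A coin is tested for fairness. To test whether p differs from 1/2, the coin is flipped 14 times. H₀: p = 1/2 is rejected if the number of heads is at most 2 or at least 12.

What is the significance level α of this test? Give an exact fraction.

Under H₀, K ~ Binomial(14, 1/2); α is the probability of landing in either tail, P(K ≤ 2) + P(K ≥ 12).
The two tails are symmetric, so α = 2·(1 + 14 + 91)/2^14 = 212/16384 = 53/4096.

53/4096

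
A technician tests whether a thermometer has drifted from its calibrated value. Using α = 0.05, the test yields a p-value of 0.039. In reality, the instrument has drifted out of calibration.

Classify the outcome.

The conventional null hypothesis is that the instrument is correctly calibrated.
Since p = 0.039 < α = 0.05, H₀ is rejected.
H₀ is false (actually the instrument has drifted out of calibration).
The decision matches the true state — no error.

Neither — the decision is correct.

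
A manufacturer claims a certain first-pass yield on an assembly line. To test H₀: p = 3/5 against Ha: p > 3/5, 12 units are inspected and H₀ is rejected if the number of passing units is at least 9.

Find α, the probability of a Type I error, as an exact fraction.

α = P(reject H₀ | H₀ true) = P(X ≥ 9 | p = 3/5), with X ~ Binomial(12, 3/5).
Adding the binomial terms for j = 9 through 12 with p = 3/5 yields 11002797/48828125.

11002797/48828125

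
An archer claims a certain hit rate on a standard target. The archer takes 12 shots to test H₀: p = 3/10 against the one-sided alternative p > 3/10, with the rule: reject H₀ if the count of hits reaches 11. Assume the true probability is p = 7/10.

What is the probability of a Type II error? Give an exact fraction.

914974950051/1000000000000

β = P(fail to reject H₀ | Ha true) = P(S ≤ 10 | p = 7/10), S ~ Binomial(12, 7/10).
Equivalently, β = 1 − P(S ≥ 11) = 914974950051/1000000000000.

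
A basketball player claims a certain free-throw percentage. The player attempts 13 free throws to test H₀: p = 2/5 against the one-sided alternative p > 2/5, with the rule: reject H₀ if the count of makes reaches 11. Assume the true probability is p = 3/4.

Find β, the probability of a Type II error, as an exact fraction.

A Type II error is failing to reject when Ha holds: with p = 3/4, β = P(X ≤ 10).
Summing C(13,j)·(3/4)^j·(1/4)^{13-j} for j = 0..10 gives 22394171/33554432.

22394171/33554432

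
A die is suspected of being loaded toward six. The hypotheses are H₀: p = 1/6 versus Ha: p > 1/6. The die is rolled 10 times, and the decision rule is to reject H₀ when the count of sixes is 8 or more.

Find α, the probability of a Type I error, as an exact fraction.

49/2519424

The Type I error probability is α = P(Y ≥ 8) computed under H₀, where Y ~ Binomial(10, 1/6).
Adding the binomial terms for j = 8 through 10 with p = 1/6 yields 49/2519424.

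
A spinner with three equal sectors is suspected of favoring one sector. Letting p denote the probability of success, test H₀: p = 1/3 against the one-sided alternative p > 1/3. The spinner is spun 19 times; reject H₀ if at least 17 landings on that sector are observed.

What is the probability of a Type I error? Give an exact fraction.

α = P(reject H₀ | H₀ true) = P(X ≥ 17 | p = 1/3), with X ~ Binomial(19, 1/3).
P(X ≥ 17) = Σ_{j=17}^{19} C(19,j)·(1/3)^j·(2/3)^{19-j} = 241/387420489.

241/387420489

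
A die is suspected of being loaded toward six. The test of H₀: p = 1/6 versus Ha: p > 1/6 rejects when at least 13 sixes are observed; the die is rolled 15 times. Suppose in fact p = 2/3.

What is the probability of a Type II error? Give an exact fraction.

13210219/14348907

Under the alternative p = 2/3, Y ~ Binomial(15, 2/3); β is the probability the test does not reject, P(Y < 13).
Adding the binomial probabilities P(Y=0)+…+P(Y=12) at p = 2/3 gives 13210219/14348907.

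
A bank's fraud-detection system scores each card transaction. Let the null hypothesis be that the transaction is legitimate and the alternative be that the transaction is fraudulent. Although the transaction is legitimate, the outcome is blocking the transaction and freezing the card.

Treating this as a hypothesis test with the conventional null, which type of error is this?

Type I error

'Blocking the transaction and freezing the card' corresponds to rejecting H₀.
H₀ was rejected but H₀ is true — a Type I error (false positive).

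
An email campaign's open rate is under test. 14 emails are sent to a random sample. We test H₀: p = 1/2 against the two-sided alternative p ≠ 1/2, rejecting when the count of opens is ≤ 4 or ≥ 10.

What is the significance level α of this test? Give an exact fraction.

The significance level is the null-hypothesis probability of the rejection region {≤4} ∪ {≥10}.
By symmetry, α = 2·P(K ≤ 4) = 2·(1 + 14 + 91 + 364 + 1001)/16384 = 2942/16384 = 1471/8192.

1471/8192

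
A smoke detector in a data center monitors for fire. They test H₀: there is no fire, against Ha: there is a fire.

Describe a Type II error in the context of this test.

A Type II error is failing to reject H₀ when H₀ is false.
Here that means remaining silent when actually there is a fire.

A Type II error would mean concluding that there is no fire (or at least failing to establish that there is a fire) when in fact there is a fire.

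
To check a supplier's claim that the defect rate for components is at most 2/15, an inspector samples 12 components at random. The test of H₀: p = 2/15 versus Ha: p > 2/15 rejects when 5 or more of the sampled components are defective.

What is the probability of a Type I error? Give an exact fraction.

127817017088/8649755859375

α = P(reject H₀ | H₀ true) = P(K ≥ 5 | p = 2/15), K ~ Binomial(12, 2/15).
Via the complement, α = 1 − Σ_{j=0}^{4} C(12,j)(2/15)^j(13/15)^{12-j} = 127817017088/8649755859375.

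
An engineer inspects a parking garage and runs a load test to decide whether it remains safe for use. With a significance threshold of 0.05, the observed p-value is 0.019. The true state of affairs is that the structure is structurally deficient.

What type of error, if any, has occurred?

Neither — the decision is correct.

The conventional null hypothesis is that the structure meets the required load capacity (safe).
Since p = 0.019 < α = 0.05, H₀ is rejected.
H₀ is false (actually the structure is structurally deficient).
The decision matches the true state — no error.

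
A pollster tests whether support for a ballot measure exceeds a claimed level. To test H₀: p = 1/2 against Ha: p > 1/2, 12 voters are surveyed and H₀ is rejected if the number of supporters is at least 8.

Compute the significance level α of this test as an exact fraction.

The Type I error probability is α = P(X ≥ 8) computed under H₀, where X ~ Binomial(12, 1/2).
P(X ≥ 8) = [C(12,8) + C(12,9) + C(12,10) + C(12,11) + C(12,12)] / 2^12 = (495 + 220 + 66 + 12 + 1) / 4096 = 794/4096 = 397/2048.

397/2048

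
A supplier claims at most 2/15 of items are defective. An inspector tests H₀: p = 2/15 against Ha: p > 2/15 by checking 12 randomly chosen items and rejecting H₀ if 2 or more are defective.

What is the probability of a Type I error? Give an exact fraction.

63436403311256/129746337890625

α = P(reject H₀ | H₀ true) = P(Y ≥ 2 | p = 2/15), Y ~ Binomial(12, 2/15).
Via the complement, α = 1 − Σ_{j=0}^{1} C(12,j)(2/15)^j(13/15)^{12-j} = 63436403311256/129746337890625.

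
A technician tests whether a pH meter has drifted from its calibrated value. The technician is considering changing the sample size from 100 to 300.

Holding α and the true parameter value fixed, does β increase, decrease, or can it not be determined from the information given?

More data shrinks sampling variability; the test statistic under Ha concentrates further from the null value, making rejection more likely.

It decreases.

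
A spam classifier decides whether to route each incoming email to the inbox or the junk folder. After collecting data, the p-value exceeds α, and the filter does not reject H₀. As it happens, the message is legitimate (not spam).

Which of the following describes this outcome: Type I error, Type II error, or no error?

Neither — the decision is correct.

The conventional null hypothesis here is that the message is legitimate (not spam).
The test retained a true H₀ — the decision matches the true state.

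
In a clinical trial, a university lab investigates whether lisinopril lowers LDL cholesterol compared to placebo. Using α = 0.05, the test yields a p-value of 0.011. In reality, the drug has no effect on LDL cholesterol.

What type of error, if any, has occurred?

Type I error

The conventional null hypothesis is that the drug has no effect on LDL cholesterol.
Since p = 0.011 < α = 0.05, H₀ is rejected.
H₀ is true (actually the drug has no effect on LDL cholesterol).
Rejecting a true H₀ is a Type I error.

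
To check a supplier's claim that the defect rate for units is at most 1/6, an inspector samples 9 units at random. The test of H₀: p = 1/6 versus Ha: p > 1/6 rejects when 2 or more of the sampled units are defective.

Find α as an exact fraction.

2304473/5038848

α = P(reject H₀ | H₀ true) = P(S ≥ 2 | p = 1/6), S ~ Binomial(9, 1/6).
Via the complement, α = 1 − Σ_{j=0}^{1} C(9,j)(1/6)^j(5/6)^{9-j} = 2304473/5038848.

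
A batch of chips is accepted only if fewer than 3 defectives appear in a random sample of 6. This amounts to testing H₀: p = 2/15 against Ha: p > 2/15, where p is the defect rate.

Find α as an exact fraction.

The significance level is the probability, assuming p = 2/15, of seeing 3 or more defectives in 6 draws.
Computing the lower-tail complement: 1 − 2199197/2278125 = 78928/2278125.

78928/2278125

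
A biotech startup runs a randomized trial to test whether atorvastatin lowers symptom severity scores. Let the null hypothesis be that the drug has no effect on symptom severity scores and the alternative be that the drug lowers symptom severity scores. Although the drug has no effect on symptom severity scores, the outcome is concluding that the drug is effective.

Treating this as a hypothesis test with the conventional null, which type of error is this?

Type I error

'Concluding that the drug is effective' corresponds to rejecting H₀.
H₀ was rejected but H₀ is true — a Type I error (false positive).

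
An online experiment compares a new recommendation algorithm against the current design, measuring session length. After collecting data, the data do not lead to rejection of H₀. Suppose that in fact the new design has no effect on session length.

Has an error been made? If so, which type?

No error (correct decision).

The conventional null hypothesis here is that the new design has no effect on session length.
The test retained a true H₀ — the decision matches the true state.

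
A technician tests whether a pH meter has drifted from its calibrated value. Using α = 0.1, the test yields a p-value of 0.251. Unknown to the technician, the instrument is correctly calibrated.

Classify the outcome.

No error (correct decision).

The conventional null hypothesis is that the instrument is correctly calibrated.
Since p = 0.251 ≥ α = 0.1, H₀ is not rejected.
H₀ is true (actually the instrument is correctly calibrated).
The decision matches the true state — no error.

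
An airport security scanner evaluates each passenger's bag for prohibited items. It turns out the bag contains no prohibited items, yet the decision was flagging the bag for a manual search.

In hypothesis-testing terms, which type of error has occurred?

The null hypothesis here is that the bag contains no prohibited items.
'Flagging the bag for a manual search' corresponds to rejecting H₀.
H₀ was rejected but H₀ is true — a Type I error (false positive).

Type I error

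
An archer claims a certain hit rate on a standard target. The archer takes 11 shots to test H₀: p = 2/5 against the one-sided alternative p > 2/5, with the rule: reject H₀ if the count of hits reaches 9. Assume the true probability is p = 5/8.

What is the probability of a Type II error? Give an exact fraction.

β = P(fail to reject H₀ | Ha true) = P(Y ≤ 8 | p = 5/8), Y ~ Binomial(11, 5/8).
Summing C(11,j)·(5/8)^j·(3/8)^{11-j} for j = 0..8 gives 7252043967/8589934592.

7252043967/8589934592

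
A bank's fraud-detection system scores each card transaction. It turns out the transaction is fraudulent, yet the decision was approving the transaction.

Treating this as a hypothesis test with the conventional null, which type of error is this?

The null hypothesis here is that the transaction is legitimate.
'Approving the transaction' corresponds to failing to reject H₀.
H₀ was not rejected but H₀ is false — a Type II error (false negative).

Type II error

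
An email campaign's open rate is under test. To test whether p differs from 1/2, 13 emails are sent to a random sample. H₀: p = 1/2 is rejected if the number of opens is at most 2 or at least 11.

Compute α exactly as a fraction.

The significance level is the null-hypothesis probability of the rejection region {≤2} ∪ {≥11}.
By symmetry, α = 2·P(S ≤ 2) = 2·(1 + 13 + 78)/8192 = 184/8192 = 23/1024.

23/1024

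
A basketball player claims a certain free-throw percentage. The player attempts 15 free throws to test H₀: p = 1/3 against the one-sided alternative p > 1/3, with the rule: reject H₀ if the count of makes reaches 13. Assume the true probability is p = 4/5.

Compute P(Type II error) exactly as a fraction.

18370873741/30517578125

β = P(fail to reject H₀ | Ha true) = P(Y ≤ 12 | p = 4/5), Y ~ Binomial(15, 4/5).
Equivalently, β = 1 − P(Y ≥ 13) = 18370873741/30517578125.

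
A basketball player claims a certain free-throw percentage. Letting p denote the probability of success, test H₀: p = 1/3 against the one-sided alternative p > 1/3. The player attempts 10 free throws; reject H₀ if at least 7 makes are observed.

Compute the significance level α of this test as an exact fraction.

43/2187

α = P(reject H₀ | H₀ true) = P(K ≥ 7 | p = 1/3), with K ~ Binomial(10, 1/3).
Adding the binomial terms for j = 7 through 10 with p = 1/3 yields 43/2187.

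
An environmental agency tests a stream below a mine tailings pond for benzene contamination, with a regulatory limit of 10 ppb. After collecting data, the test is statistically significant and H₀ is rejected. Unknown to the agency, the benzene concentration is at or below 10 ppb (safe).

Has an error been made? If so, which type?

Type I error

The conventional null hypothesis here is that the benzene concentration is at or below 10 ppb (safe).
H₀ was rejected, but H₀ is actually true.
Rejecting a true null hypothesis is a Type I error (false positive).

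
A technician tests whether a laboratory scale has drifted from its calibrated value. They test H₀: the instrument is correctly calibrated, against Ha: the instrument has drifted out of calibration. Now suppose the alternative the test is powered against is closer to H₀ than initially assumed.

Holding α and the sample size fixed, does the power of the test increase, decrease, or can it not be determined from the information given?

A smaller true effect puts the Ha sampling distribution closer to H₀, so more of it falls in the non-rejection region.
Since power = 1 − β and β increases, power decreases.

It decreases.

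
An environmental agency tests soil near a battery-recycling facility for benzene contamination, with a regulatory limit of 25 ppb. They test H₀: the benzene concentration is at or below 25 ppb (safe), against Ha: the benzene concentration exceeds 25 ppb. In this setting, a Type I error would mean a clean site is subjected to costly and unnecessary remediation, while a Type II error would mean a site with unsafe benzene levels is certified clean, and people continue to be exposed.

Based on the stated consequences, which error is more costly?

The Type II consequence (a site with unsafe benzene levels is certified clean, and people continue to be exposed) is more severe than the Type I consequence (a clean site is subjected to costly and unnecessary remediation).

Type II error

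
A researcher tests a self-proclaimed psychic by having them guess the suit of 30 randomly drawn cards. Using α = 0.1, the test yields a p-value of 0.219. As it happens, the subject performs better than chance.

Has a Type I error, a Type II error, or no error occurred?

The conventional null hypothesis is that the subject is guessing at random (p = 1/4).
Since p = 0.219 ≥ α = 0.1, H₀ is not rejected.
H₀ is false (actually the subject performs better than chance).
Failing to reject a false H₀ is a Type II error.

Type II error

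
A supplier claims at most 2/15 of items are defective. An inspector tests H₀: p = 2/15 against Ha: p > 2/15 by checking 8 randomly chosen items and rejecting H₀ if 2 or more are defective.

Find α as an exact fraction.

743183632/2562890625

α = P(reject H₀ | H₀ true) = P(K ≥ 2 | p = 2/15), K ~ Binomial(8, 2/15).
Via the complement, α = 1 − Σ_{j=0}^{1} C(8,j)(2/15)^j(13/15)^{8-j} = 743183632/2562890625.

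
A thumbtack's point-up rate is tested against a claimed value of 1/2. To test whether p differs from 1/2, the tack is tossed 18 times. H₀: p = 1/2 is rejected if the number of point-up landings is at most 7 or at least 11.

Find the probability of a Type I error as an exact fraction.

15751/32768

Under H₀, K ~ Binomial(18, 1/2); α is the probability of landing in either tail, P(K ≤ 7) + P(K ≥ 11).
By symmetry, α = 2·P(K ≤ 7) = 2·(1 + 18 + 153 + 816 + 3060 + 8568 + 18564 + 31824)/262144 = 126008/262144 = 15751/32768.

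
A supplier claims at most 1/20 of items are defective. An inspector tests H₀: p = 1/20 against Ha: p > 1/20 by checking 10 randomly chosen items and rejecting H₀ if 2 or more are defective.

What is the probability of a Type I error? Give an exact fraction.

The significance level is the probability, assuming p = 1/20, of seeing 2 or more defectives in 10 draws.
Computing the lower-tail complement: 1 − 9357943235591/10240000000000 = 882056764409/10240000000000.

882056764409/10240000000000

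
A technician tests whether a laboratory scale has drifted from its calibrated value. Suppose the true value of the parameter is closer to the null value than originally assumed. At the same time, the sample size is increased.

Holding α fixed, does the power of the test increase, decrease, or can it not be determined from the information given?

The first change alone would make β increase; the second alone would make β decrease. Which effect dominates depends on the magnitudes, which are not given.
Since power = 1 − β, the effect on power is likewise indeterminate.

Cannot be determined from the information given.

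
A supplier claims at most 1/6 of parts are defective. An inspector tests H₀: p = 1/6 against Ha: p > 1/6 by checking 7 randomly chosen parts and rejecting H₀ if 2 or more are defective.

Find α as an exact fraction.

The significance level is the probability, assuming p = 1/6, of seeing 2 or more defectives in 7 draws.
α = 1 − P(S ≤ 1) = 1 − 15625/23328 = 7703/23328.

7703/23328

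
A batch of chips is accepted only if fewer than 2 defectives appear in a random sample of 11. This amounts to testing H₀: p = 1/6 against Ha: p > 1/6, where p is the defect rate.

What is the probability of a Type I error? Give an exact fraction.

12909191/22674816

Under H₀, K ~ Binomial(11, 1/6); the Type I error rate is P(K ≥ 2).
Via the complement, α = 1 − Σ_{j=0}^{1} C(11,j)(1/6)^j(5/6)^{11-j} = 12909191/22674816.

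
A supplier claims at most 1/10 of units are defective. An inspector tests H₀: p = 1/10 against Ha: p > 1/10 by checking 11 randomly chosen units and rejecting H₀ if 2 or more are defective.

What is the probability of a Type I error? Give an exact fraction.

The significance level is the probability, assuming p = 1/10, of seeing 2 or more defectives in 11 draws.
α = 1 − P(K ≤ 1) = 1 − 3486784401/5000000000 = 1513215599/5000000000.

1513215599/5000000000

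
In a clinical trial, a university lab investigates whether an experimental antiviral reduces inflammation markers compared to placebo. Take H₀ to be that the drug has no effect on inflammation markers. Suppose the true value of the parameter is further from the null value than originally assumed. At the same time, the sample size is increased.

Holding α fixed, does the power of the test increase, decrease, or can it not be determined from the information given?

A bigger departure from H₀ is easier for the test to detect, so it fails to reject less often. Increasing n separates the H₀ and Ha sampling distributions, so under Ha fewer outcomes land in the acceptance region. Both changes push β in the same direction.
Since power = 1 − β and β decreases, power increases.

It increases.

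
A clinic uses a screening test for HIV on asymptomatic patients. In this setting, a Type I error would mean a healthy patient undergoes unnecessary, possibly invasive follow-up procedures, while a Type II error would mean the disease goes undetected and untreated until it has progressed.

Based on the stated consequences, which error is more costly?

Type II error

The Type II consequence (the disease goes undetected and untreated until it has progressed) is more severe than the Type I consequence (a healthy patient undergoes unnecessary, possibly invasive follow-up procedures).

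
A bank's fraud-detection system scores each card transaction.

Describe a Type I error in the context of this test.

A Type I error would mean concluding that the transaction is fraudulent when in fact the transaction is legitimate.

With the conventional null hypothesis that the transaction is legitimate:
A Type I error is rejecting H₀ when H₀ is true.
Here that means blocking the transaction and freezing the card when actually the transaction is legitimate.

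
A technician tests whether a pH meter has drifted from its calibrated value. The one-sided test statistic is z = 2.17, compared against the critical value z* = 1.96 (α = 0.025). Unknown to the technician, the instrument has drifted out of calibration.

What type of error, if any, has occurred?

Neither — the decision is correct.

The conventional null hypothesis is that the instrument is correctly calibrated.
Since z = 2.17 > z* = 1.96, H₀ is rejected.
H₀ is false (actually the instrument has drifted out of calibration).
The decision matches the true state — no error.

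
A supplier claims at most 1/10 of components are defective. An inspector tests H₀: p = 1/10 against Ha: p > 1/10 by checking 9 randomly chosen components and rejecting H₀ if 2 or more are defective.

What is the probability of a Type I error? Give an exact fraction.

112579511/500000000

α = P(reject H₀ | H₀ true) = P(X ≥ 2 | p = 1/10), X ~ Binomial(9, 1/10).
Computing the lower-tail complement: 1 − 387420489/500000000 = 112579511/500000000.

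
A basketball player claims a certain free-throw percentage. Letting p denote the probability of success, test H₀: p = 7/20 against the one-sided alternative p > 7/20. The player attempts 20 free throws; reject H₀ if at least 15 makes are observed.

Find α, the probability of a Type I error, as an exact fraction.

Under H₀, Y ~ Binomial(20, 7/20), and α = P(Y ≥ 15).
P(Y ≥ 15) = Σ_{j=15}^{20} C(20,j)·(7/20)^j·(13/20)^{20-j} = 8141536504788768391093/26214400000000000000000000.

8141536504788768391093/26214400000000000000000000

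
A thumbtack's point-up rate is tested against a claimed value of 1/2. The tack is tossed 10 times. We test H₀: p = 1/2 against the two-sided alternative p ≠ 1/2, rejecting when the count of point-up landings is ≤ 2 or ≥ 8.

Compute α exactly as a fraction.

α = P(X ≤ 2 or X ≥ 8 | p = 1/2), X ~ Binomial(10, 1/2).
The two tails are symmetric, so α = 2·(1 + 10 + 45)/2^10 = 112/1024 = 7/64.

7/64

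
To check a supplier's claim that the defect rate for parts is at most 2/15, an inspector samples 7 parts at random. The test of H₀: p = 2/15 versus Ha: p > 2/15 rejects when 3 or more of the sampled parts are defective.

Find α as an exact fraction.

α = P(reject H₀ | H₀ true) = P(X ≥ 3 | p = 2/15), X ~ Binomial(7, 2/15).
Computing the lower-tail complement: 1 − 10767497/11390625 = 623128/11390625.

623128/11390625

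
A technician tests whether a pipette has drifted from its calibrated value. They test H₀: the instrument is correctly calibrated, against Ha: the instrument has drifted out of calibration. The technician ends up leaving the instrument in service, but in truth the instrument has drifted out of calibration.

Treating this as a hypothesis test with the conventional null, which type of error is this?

Type II error

'Leaving the instrument in service' corresponds to failing to reject H₀.
H₀ was not rejected but H₀ is false — a Type II error (false negative).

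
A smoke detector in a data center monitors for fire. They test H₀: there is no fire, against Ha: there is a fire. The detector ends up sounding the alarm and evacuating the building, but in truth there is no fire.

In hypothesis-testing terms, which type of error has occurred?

Type I error

'Sounding the alarm and evacuating the building' corresponds to rejecting H₀.
H₀ was rejected but H₀ is true — a Type I error (false positive).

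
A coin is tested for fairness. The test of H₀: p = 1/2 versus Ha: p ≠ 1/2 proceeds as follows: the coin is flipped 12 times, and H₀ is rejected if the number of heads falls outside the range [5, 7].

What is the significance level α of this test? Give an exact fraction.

397/1024

α = P(X ≤ 4 or X ≥ 8 | p = 1/2), X ~ Binomial(12, 1/2).
By symmetry, α = 2·P(X ≤ 4) = 2·(1 + 12 + 66 + 220 + 495)/4096 = 1588/4096 = 397/1024.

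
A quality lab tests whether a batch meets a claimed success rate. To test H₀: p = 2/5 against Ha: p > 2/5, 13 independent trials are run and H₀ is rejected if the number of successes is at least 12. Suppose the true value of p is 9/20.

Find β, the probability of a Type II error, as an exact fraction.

A Type II error is failing to reject when Ha holds: with p = 9/20, β = P(K ≤ 11).
Equivalently, β = 1 − P(K ≥ 12) = 10234633838806861/10240000000000000.

10234633838806861/10240000000000000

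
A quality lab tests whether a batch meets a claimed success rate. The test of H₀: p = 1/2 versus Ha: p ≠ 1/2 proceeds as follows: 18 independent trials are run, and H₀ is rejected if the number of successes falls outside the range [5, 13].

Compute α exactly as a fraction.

253/8192

Under H₀, Y ~ Binomial(18, 1/2); α is the probability of landing in either tail, P(Y ≤ 4) + P(Y ≥ 14).
Each tail has probability (1 + 18 + 153 + 816 + 3060)/262144; doubling gives α = 8096/262144 = 253/8192.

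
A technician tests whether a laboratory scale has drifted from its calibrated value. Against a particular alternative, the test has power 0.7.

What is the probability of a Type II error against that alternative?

Power = 1 − β, so β = 1 − 0.7 = 0.3.

0.3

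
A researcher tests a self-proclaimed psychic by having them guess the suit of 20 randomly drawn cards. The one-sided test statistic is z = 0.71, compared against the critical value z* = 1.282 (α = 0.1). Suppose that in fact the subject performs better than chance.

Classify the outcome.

Type II error

The conventional null hypothesis is that the subject is guessing at random (p = 1/4).
Since z = 0.71 ≤ z* = 1.282, H₀ is not rejected.
H₀ is false (actually the subject performs better than chance).
Failing to reject a false H₀ is a Type II error.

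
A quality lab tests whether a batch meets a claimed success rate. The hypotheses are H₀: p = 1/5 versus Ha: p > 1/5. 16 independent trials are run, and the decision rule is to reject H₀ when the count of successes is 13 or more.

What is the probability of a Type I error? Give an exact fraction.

1513/6103515625

α = P(reject H₀ | H₀ true) = P(Y ≥ 13 | p = 1/5), with Y ~ Binomial(16, 1/5).
Summing C(16,j)(1/5)^j(4/5)^{16−j} for j = 13,…,16 gives 1513/6103515625.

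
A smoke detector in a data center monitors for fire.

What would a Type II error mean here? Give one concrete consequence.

A Type II error would mean concluding that there is no fire (or at least failing to establish that there is a fire) when in fact there is a fire. Consequence: a real fire goes undetected.

With the conventional null hypothesis that there is no fire:
A Type II error is failing to reject H₀ when H₀ is false.
Here that means remaining silent when actually there is a fire.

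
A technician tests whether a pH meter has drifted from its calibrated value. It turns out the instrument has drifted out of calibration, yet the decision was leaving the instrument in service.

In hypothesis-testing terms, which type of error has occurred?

Type II error

The null hypothesis here is that the instrument is correctly calibrated.
'Leaving the instrument in service' corresponds to failing to reject H₀.
H₀ was not rejected but H₀ is false — a Type II error (false negative).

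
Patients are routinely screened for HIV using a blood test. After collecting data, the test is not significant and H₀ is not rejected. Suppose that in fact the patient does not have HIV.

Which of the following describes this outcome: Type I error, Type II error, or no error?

The conventional null hypothesis here is that the patient does not have HIV.
The test retained a true H₀ — the decision matches the true state.

No error (correct decision).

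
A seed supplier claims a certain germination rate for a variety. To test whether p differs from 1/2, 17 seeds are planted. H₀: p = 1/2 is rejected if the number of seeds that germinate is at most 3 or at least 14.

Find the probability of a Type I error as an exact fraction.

417/32768

Under H₀, Y ~ Binomial(17, 1/2); α is the probability of landing in either tail, P(Y ≤ 3) + P(Y ≥ 14).
The two tails are symmetric, so α = 2·(1 + 17 + 136 + 680)/2^17 = 1668/131072 = 417/32768.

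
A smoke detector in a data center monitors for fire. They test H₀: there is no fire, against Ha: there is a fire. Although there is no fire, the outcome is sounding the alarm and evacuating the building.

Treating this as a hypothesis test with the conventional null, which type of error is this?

Type I error

'Sounding the alarm and evacuating the building' corresponds to rejecting H₀.
H₀ was rejected but H₀ is true — a Type I error (false positive).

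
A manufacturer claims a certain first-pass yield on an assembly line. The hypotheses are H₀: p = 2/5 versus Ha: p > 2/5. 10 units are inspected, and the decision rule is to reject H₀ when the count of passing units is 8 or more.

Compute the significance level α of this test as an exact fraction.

The Type I error probability is α = P(S ≥ 8) computed under H₀, where S ~ Binomial(10, 2/5).
P(S ≥ 8) = Σ_{j=8}^{10} C(10,j)·(2/5)^j·(3/5)^{10-j} = 120064/9765625.

120064/9765625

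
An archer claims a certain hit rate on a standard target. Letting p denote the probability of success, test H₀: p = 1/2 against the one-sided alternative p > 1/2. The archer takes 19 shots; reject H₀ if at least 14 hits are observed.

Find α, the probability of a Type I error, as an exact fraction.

The Type I error probability is α = P(S ≥ 14) computed under H₀, where S ~ Binomial(19, 1/2).
That's C(19,14) + C(19,15) + C(19,16) + C(19,17) + C(19,18) + C(19,19) over 2^19, i.e. (11628 + 3876 + 969 + 171 + 19 + 1)/524288 = 16664/524288 = 2083/65536.

2083/65536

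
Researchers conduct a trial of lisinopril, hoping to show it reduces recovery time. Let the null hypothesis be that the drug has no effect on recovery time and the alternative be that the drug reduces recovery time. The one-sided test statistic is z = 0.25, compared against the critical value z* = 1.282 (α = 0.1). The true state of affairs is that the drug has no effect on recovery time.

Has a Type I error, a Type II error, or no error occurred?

Since z = 0.25 ≤ z* = 1.282, H₀ is not rejected.
H₀ is true (actually the drug has no effect on recovery time).
The decision matches the true state — no error.

No error (correct decision).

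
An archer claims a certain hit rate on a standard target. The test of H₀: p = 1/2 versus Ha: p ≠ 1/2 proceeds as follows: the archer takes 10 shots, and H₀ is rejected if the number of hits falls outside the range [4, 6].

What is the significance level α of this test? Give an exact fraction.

Under H₀, Y ~ Binomial(10, 1/2); α is the probability of landing in either tail, P(Y ≤ 3) + P(Y ≥ 7).
Each tail has probability (1 + 10 + 45 + 120)/1024; doubling gives α = 352/1024 = 11/32.

11/32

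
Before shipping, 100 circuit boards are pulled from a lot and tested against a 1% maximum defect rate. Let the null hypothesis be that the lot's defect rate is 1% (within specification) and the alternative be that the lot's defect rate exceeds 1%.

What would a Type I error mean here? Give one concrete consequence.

A Type I error would mean concluding that the lot's defect rate exceeds 1% when in fact the lot's defect rate is 1% (within specification). Consequence: an acceptable shipment is needlessly reworked at extra cost.

A Type I error is rejecting H₀ when H₀ is true.
Here that means rejecting the lot and scrapping or reworking it when actually the lot's defect rate is 1% (within specification).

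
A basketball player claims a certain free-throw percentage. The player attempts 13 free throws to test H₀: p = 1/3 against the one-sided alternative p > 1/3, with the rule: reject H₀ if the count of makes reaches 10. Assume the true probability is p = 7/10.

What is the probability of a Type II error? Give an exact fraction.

579394354239/1000000000000

Under the alternative p = 7/10, K ~ Binomial(13, 7/10); β is the probability the test does not reject, P(K < 10).
Summing C(13,j)·(7/10)^j·(3/10)^{13-j} for j = 0..9 gives 579394354239/1000000000000.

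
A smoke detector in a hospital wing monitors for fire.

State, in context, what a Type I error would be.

A Type I error would mean concluding that there is a fire when in fact there is no fire.

With the conventional null hypothesis that there is no fire:
A Type I error is rejecting H₀ when H₀ is true.
Here that means sounding the alarm and evacuating the building when actually there is no fire.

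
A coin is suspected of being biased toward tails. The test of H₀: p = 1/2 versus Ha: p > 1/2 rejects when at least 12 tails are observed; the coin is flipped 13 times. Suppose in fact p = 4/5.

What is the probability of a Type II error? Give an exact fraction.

935490453/1220703125

Under the alternative p = 4/5, S ~ Binomial(13, 4/5); β is the probability the test does not reject, P(S < 12).
Summing C(13,j)·(4/5)^j·(1/5)^{13-j} for j = 0..11 gives 935490453/1220703125.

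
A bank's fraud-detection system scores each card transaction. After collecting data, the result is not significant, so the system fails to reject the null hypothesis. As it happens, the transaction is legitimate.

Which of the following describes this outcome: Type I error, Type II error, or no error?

No error — this is a correct decision.

The conventional null hypothesis here is that the transaction is legitimate.
The test retained a true H₀ — the decision matches the true state.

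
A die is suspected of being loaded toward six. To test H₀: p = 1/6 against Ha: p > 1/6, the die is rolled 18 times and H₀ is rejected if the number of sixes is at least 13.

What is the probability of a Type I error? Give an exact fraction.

3599177/12694994583552

Under H₀, Y ~ Binomial(18, 1/6), and α = P(Y ≥ 13).
Adding the binomial terms for j = 13 through 18 with p = 1/6 yields 3599177/12694994583552.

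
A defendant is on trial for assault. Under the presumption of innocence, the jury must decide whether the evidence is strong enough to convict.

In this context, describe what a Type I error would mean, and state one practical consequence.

With the conventional null hypothesis that the defendant is innocent:
A Type I error is rejecting H₀ when H₀ is true.
Here that means convicting the defendant when actually the defendant is innocent.

A Type I error would mean concluding that the defendant is guilty when in fact the defendant is innocent. Consequence: an innocent person is convicted and punished.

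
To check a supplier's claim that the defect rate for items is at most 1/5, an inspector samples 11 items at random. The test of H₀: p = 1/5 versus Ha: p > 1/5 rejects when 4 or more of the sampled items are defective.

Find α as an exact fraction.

The significance level is the probability, assuming p = 1/5, of seeing 4 or more defectives in 11 draws.
Computing the lower-tail complement: 1 − 65536/78125 = 12589/78125.

12589/78125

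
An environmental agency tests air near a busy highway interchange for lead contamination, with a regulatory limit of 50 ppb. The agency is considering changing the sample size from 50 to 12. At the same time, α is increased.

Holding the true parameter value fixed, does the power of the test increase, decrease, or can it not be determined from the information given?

Cannot be determined from the information given.

The first change alone would make β increase; the second alone would make β decrease. Which effect dominates depends on the magnitudes, which are not given.
Since power = 1 − β, the effect on power is likewise indeterminate.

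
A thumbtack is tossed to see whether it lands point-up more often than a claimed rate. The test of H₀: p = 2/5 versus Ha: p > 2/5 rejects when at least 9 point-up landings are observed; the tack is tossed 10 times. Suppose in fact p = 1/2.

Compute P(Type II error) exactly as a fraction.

β = P(fail to reject H₀ | Ha true) = P(X ≤ 8 | p = 1/2), X ~ Binomial(10, 1/2).
Summing C(10,j)·(1/2)^j·(1/2)^{10-j} for j = 0..8 gives 1013/1024.

1013/1024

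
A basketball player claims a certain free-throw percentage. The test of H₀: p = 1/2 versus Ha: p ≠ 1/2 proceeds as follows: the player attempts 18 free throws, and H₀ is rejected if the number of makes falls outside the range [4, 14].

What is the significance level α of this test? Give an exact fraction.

The significance level is the null-hypothesis probability of the rejection region {≤3} ∪ {≥15}.
By symmetry, α = 2·P(Y ≤ 3) = 2·(1 + 18 + 153 + 816)/262144 = 1976/262144 = 247/32768.

247/32768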